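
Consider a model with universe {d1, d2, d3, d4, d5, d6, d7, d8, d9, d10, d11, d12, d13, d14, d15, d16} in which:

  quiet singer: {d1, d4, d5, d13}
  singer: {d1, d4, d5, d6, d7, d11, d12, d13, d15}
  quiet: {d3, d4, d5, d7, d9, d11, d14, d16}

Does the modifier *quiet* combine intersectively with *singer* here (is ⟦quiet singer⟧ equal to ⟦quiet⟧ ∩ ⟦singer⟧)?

⟦quiet⟧ ∩ ⟦singer⟧ = {d3, d4, d5, d7, d9, d11, d14, d16} ∩ {d1, d4, d5, d6, d7, d11, d12, d13, d15} = {d4, d5, d7, d11}
Observed ⟦quiet singer⟧ = {d1, d4, d5, d13}.
These differ, so the modifier is not intersective in this model.

no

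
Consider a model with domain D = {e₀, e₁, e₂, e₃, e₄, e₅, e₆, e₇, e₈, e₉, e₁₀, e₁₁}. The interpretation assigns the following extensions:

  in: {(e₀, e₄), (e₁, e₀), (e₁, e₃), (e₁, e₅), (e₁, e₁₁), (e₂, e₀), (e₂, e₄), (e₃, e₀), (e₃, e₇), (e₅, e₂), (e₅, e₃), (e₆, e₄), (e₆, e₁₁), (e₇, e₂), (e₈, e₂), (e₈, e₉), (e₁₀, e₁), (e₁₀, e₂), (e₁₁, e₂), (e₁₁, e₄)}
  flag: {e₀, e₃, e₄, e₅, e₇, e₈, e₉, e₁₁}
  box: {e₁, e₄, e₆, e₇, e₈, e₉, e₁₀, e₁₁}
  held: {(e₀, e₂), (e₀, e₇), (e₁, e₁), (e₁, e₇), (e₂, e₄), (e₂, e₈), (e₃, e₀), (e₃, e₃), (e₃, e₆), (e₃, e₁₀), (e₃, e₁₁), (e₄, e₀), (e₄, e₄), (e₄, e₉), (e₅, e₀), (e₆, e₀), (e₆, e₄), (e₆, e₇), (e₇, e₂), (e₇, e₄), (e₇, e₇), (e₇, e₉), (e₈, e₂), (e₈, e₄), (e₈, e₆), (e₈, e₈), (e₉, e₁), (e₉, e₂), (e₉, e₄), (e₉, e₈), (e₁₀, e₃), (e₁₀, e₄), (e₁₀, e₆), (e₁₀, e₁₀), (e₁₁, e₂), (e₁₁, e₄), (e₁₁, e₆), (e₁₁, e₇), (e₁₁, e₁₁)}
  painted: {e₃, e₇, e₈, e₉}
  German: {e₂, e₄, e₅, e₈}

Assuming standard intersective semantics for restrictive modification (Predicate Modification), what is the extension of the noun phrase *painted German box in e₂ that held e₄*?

⟦in e₂⟧ = {x : ⟨x, e₂⟩ ∈ ⟦in⟧} = {e₅, e₇, e₈, e₁₀, e₁₁}
⟦that held e₄⟧ = {x : ⟨x, e₄⟩ ∈ ⟦held⟧} = {e₂, e₄, e₆, e₇, e₈, e₉, e₁₀, e₁₁}
⟦box⟧ = {e₁, e₄, e₆, e₇, e₈, e₉, e₁₀, e₁₁}
… ∩ ⟦in e₂⟧ = {e₁, e₄, e₆, e₇, e₈, e₉, e₁₀, e₁₁} ∩ {e₅, e₇, e₈, e₁₀, e₁₁} = {e₇, e₈, e₁₀, e₁₁}
… ∩ ⟦that held e₄⟧ = {e₇, e₈, e₁₀, e₁₁} ∩ {e₂, e₄, e₆, e₇, e₈, e₉, e₁₀, e₁₁} = {e₇, e₈, e₁₀, e₁₁}
… ∩ ⟦painted⟧ = {e₇, e₈, e₁₀, e₁₁} ∩ {e₃, e₇, e₈, e₉} = {e₇, e₈}
… ∩ ⟦German⟧ = {e₇, e₈} ∩ {e₂, e₄, e₅, e₈} = {e₈}
So ⟦painted German box in e₂ that held e₄⟧ = {e₈}.

{e₈}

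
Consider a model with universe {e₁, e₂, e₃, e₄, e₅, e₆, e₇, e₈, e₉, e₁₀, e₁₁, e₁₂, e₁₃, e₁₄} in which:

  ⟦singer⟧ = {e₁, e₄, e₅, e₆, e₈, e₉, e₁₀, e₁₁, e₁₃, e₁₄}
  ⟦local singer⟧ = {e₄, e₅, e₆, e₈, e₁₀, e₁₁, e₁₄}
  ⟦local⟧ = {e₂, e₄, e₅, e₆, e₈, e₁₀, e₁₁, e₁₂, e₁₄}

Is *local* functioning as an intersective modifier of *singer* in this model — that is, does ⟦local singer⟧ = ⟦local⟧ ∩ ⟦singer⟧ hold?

yes

⟦local⟧ ∩ ⟦singer⟧ = {e₂, e₄, e₅, e₆, e₈, e₁₀, e₁₁, e₁₂, e₁₄} ∩ {e₁, e₄, e₅, e₆, e₈, e₉, e₁₀, e₁₁, e₁₃, e₁₄} = {e₄, e₅, e₆, e₈, e₁₀, e₁₁, e₁₄}
Observed ⟦local singer⟧ = {e₄, e₅, e₆, e₈, e₁₀, e₁₁, e₁₄}.
These coincide, so the modifier is intersective here.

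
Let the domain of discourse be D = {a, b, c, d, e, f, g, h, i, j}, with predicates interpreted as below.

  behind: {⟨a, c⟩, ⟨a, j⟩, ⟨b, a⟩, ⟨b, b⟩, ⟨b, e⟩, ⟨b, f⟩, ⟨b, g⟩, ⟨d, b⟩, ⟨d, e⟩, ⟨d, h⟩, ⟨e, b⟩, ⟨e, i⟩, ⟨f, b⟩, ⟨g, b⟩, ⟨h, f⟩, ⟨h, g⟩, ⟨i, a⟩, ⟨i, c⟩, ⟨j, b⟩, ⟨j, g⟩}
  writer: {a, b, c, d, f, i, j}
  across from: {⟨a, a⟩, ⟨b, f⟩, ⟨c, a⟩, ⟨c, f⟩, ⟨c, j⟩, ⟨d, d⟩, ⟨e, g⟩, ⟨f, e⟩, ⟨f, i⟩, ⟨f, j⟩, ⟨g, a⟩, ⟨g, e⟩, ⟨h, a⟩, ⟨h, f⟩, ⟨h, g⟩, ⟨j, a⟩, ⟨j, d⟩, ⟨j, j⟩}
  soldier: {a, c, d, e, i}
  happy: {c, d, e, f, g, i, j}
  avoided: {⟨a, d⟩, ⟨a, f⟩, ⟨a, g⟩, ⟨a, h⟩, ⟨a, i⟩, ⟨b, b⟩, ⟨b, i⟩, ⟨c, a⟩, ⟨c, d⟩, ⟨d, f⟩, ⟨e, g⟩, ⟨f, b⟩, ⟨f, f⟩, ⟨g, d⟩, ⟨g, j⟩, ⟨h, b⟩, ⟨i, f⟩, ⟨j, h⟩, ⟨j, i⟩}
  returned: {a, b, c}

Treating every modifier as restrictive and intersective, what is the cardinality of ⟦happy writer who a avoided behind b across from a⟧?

⟦who a avoided⟧ = {x : ⟨a, x⟩ ∈ ⟦avoided⟧} = {d, f, g, h, i}
⟦behind b⟧ = {x : ⟨x, b⟩ ∈ ⟦behind⟧} = {b, d, e, f, g, j}
⟦across from a⟧ = {x : ⟨x, a⟩ ∈ ⟦across from⟧} = {a, c, g, h, j}
⟦writer⟧ = {a, b, c, d, f, i, j}
… ∩ ⟦who a avoided⟧ = {a, b, c, d, f, i, j} ∩ {d, f, g, h, i} = {d, f, i}
… ∩ ⟦behind b⟧ = {d, f, i} ∩ {b, d, e, f, g, j} = {d, f}
… ∩ ⟦across from a⟧ = {d, f} ∩ {a, c, g, h, j} = ∅
… ∩ ⟦happy⟧ = ∅ ∩ {c, d, e, f, g, i, j} = ∅
⟦happy writer who a avoided behind b across from a⟧ = ∅, so the cardinality is 0.

0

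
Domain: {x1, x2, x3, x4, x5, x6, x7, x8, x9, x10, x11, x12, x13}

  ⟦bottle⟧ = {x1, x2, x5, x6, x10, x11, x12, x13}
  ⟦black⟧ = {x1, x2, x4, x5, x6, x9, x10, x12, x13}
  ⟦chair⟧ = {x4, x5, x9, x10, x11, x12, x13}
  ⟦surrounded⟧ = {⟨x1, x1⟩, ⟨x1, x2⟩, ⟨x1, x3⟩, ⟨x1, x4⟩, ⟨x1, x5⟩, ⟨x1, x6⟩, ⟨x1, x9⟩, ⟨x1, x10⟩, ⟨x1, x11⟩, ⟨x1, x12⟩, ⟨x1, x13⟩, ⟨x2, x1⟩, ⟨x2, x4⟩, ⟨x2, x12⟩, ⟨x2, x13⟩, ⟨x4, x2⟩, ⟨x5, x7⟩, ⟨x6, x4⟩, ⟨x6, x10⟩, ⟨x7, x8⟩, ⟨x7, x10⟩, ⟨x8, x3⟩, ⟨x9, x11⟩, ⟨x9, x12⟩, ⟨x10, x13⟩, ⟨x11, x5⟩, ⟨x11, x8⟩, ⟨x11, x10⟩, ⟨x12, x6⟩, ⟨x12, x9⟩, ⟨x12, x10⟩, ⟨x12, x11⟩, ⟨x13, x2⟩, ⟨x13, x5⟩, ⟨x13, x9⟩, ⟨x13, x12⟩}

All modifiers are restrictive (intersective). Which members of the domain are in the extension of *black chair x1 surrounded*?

{x4, x5, x9, x10, x12, x13}

⟦x1 surrounded⟧ = {x : ⟨x1, x⟩ ∈ ⟦surrounded⟧} = {x1, x2, x3, x4, x5, x6, x9, x10, x11, x12, x13}
⟦chair⟧ = {x4, x5, x9, x10, x11, x12, x13}
… ∩ ⟦x1 surrounded⟧ = {x4, x5, x9, x10, x11, x12, x13} ∩ {x1, x2, x3, x4, x5, x6, x9, x10, x11, x12, x13} = {x4, x5, x9, x10, x11, x12, x13}
… ∩ ⟦black⟧ = {x4, x5, x9, x10, x11, x12, x13} ∩ {x1, x2, x4, x5, x6, x9, x10, x12, x13} = {x4, x5, x9, x10, x12, x13}
So ⟦black chair x1 surrounded⟧ = {x4, x5, x9, x10, x12, x13}.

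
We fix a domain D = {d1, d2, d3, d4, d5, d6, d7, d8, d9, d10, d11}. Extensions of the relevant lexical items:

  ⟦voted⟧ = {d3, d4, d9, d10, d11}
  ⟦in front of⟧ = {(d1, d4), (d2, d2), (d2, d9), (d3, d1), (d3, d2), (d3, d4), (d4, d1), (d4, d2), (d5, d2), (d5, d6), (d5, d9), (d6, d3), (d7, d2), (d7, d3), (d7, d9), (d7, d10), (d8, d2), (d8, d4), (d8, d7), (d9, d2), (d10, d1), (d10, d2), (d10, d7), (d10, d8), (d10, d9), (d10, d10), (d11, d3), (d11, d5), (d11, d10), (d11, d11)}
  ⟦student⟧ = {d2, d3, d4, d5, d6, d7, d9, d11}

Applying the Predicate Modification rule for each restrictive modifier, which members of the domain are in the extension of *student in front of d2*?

{d2, d3, d4, d5, d7, d9}

⟦in front of d2⟧ = {x : ⟨x, d2⟩ ∈ ⟦in front of⟧} = {d2, d3, d4, d5, d7, d8, d9, d10}
⟦student⟧ = {d2, d3, d4, d5, d6, d7, d9, d11}
… ∩ ⟦in front of d2⟧ = {d2, d3, d4, d5, d6, d7, d9, d11} ∩ {d2, d3, d4, d5, d7, d8, d9, d10} = {d2, d3, d4, d5, d7, d9}
So ⟦student in front of d2⟧ = {d2, d3, d4, d5, d7, d9}.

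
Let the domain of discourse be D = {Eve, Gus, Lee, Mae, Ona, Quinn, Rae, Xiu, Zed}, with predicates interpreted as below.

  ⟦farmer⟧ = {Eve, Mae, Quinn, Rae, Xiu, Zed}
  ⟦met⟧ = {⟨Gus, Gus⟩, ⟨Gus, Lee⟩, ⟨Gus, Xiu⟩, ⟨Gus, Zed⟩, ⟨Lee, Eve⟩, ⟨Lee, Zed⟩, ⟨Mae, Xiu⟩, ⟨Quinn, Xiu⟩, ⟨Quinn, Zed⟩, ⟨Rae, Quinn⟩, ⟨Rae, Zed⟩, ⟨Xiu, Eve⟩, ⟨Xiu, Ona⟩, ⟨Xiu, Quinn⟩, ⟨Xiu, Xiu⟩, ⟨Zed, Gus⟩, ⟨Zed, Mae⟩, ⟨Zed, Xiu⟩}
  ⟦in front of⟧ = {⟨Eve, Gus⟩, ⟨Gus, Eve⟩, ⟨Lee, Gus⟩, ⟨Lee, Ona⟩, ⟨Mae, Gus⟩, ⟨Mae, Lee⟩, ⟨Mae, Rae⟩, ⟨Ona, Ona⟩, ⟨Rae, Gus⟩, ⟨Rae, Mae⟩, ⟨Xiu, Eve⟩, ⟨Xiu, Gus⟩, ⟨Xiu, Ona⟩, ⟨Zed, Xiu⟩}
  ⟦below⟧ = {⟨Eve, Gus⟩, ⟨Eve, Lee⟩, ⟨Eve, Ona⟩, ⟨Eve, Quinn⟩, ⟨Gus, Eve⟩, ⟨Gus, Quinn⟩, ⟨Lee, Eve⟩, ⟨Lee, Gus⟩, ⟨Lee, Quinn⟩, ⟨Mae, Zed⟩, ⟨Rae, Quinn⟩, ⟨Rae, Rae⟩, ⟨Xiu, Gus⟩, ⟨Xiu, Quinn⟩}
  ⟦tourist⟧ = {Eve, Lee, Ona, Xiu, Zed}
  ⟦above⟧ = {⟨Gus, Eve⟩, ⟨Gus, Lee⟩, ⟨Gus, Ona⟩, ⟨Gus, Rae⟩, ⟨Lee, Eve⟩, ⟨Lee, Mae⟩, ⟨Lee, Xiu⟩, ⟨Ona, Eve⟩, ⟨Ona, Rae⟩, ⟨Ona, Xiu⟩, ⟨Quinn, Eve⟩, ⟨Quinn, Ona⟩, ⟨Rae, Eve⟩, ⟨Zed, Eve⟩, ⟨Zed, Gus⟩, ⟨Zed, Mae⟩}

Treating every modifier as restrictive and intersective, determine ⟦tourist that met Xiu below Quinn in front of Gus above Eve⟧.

∅

⟦that met Xiu⟧ = {x : ⟨x, Xiu⟩ ∈ ⟦met⟧} = {Gus, Mae, Quinn, Xiu, Zed}
⟦below Quinn⟧ = {x : ⟨x, Quinn⟩ ∈ ⟦below⟧} = {Eve, Gus, Lee, Rae, Xiu}
⟦in front of Gus⟧ = {x : ⟨x, Gus⟩ ∈ ⟦in front of⟧} = {Eve, Lee, Mae, Rae, Xiu}
⟦above Eve⟧ = {x : ⟨x, Eve⟩ ∈ ⟦above⟧} = {Gus, Lee, Ona, Quinn, Rae, Zed}
⟦tourist⟧ = {Eve, Lee, Ona, Xiu, Zed}
… ∩ ⟦that met Xiu⟧ = {Eve, Lee, Ona, Xiu, Zed} ∩ {Gus, Mae, Quinn, Xiu, Zed} = {Xiu, Zed}
… ∩ ⟦below Quinn⟧ = {Xiu, Zed} ∩ {Eve, Gus, Lee, Rae, Xiu} = {Xiu}
… ∩ ⟦in front of Gus⟧ = {Xiu} ∩ {Eve, Lee, Mae, Rae, Xiu} = {Xiu}
… ∩ ⟦above Eve⟧ = {Xiu} ∩ {Gus, Lee, Ona, Quinn, Rae, Zed} = ∅
So ⟦tourist that met Xiu below Quinn in front of Gus above Eve⟧ = ∅.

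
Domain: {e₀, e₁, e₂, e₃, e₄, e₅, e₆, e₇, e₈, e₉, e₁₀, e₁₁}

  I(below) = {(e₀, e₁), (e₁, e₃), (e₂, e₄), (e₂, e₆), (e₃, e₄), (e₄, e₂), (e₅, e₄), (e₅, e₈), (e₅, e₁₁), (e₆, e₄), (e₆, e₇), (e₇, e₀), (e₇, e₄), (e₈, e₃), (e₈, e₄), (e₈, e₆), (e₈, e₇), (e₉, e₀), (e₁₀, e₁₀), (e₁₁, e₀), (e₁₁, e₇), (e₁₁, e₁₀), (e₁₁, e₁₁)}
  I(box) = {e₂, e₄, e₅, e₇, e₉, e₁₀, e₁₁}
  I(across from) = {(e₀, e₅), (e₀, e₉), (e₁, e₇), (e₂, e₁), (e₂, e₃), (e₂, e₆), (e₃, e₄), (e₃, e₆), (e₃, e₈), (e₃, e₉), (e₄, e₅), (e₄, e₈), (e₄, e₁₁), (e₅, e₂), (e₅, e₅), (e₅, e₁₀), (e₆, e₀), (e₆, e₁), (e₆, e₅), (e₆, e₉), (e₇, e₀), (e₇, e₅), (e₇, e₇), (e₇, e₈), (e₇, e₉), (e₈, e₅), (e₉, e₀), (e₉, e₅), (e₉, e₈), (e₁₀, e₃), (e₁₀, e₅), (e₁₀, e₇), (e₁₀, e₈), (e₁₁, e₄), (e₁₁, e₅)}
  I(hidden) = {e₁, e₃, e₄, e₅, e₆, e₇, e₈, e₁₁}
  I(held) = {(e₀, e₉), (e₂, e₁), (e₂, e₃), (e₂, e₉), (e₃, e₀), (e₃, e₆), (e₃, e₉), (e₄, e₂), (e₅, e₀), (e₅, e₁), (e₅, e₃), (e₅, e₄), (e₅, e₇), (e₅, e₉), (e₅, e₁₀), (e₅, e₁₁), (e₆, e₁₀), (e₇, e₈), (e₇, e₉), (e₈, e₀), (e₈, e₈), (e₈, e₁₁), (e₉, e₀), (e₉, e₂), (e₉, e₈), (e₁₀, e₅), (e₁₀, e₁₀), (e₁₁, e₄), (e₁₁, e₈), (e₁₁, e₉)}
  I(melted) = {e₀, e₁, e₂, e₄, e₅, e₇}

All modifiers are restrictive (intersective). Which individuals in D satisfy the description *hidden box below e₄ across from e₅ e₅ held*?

{e₇}

⟦below e₄⟧ = {x : ⟨x, e₄⟩ ∈ ⟦below⟧} = {e₂, e₃, e₅, e₆, e₇, e₈}
⟦across from e₅⟧ = {x : ⟨x, e₅⟩ ∈ ⟦across from⟧} = {e₀, e₄, e₅, e₆, e₇, e₈, e₉, e₁₀, e₁₁}
⟦e₅ held⟧ = {x : ⟨e₅, x⟩ ∈ ⟦held⟧} = {e₀, e₁, e₃, e₄, e₇, e₉, e₁₀, e₁₁}
⟦box⟧ = {e₂, e₄, e₅, e₇, e₉, e₁₀, e₁₁}
… ∩ ⟦below e₄⟧ = {e₂, e₄, e₅, e₇, e₉, e₁₀, e₁₁} ∩ {e₂, e₃, e₅, e₆, e₇, e₈} = {e₂, e₅, e₇}
… ∩ ⟦across from e₅⟧ = {e₂, e₅, e₇} ∩ {e₀, e₄, e₅, e₆, e₇, e₈, e₉, e₁₀, e₁₁} = {e₅, e₇}
… ∩ ⟦e₅ held⟧ = {e₅, e₇} ∩ {e₀, e₁, e₃, e₄, e₇, e₉, e₁₀, e₁₁} = {e₇}
… ∩ ⟦hidden⟧ = {e₇} ∩ {e₁, e₃, e₄, e₅, e₆, e₇, e₈, e₁₁} = {e₇}
So ⟦hidden box below e₄ across from e₅ e₅ held⟧ = {e₇}.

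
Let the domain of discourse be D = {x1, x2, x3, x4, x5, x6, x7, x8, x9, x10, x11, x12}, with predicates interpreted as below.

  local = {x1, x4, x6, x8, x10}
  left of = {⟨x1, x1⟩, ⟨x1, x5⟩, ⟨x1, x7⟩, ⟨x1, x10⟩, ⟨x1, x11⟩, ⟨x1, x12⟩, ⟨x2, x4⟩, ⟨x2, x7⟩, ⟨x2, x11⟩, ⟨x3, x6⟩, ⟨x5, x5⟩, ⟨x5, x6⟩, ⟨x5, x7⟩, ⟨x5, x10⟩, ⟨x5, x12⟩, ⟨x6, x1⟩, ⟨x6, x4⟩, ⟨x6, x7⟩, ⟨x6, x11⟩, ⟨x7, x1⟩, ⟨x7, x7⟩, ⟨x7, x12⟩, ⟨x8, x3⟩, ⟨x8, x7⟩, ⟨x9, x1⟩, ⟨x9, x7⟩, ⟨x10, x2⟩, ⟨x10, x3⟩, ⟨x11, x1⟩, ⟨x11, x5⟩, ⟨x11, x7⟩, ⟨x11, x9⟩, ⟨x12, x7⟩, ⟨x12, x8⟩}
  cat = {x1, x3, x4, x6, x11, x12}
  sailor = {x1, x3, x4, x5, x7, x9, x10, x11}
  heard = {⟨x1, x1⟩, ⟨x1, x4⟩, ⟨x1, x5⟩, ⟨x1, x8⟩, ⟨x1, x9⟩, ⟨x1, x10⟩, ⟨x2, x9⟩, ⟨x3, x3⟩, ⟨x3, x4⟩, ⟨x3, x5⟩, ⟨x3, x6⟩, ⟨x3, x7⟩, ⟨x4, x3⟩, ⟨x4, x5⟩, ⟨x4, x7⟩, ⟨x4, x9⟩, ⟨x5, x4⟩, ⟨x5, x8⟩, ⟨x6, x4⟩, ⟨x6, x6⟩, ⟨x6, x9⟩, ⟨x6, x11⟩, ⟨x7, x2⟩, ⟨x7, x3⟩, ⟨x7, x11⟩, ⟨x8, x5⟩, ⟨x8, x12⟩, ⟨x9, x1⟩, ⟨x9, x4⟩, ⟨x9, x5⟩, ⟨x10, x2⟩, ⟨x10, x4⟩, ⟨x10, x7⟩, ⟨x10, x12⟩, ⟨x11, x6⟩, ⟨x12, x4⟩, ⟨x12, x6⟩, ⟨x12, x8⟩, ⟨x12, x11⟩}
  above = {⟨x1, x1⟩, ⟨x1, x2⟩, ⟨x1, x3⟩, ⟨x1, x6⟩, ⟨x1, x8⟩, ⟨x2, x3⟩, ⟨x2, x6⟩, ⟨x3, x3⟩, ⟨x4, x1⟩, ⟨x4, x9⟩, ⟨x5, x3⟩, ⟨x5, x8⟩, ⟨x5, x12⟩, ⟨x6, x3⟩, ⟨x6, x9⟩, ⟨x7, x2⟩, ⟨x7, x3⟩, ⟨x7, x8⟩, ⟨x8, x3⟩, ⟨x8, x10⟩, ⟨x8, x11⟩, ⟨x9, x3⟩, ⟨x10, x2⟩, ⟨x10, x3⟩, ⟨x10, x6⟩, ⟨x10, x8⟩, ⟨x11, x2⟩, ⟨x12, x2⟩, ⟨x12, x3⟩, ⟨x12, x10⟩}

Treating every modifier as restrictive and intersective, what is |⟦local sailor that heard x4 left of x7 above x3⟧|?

⟦that heard x4⟧ = {x : ⟨x, x4⟩ ∈ ⟦heard⟧} = {x1, x3, x5, x6, x9, x10, x12}
⟦left of x7⟧ = {x : ⟨x, x7⟩ ∈ ⟦left of⟧} = {x1, x2, x5, x6, x7, x8, x9, x11, x12}
⟦above x3⟧ = {x : ⟨x, x3⟩ ∈ ⟦above⟧} = {x1, x2, x3, x5, x6, x7, x8, x9, x10, x12}
⟦sailor⟧ = {x1, x3, x4, x5, x7, x9, x10, x11}
… ∩ ⟦that heard x4⟧ = {x1, x3, x4, x5, x7, x9, x10, x11} ∩ {x1, x3, x5, x6, x9, x10, x12} = {x1, x3, x5, x9, x10}
… ∩ ⟦left of x7⟧ = {x1, x3, x5, x9, x10} ∩ {x1, x2, x5, x6, x7, x8, x9, x11, x12} = {x1, x5, x9}
… ∩ ⟦above x3⟧ = {x1, x5, x9} ∩ {x1, x2, x3, x5, x6, x7, x8, x9, x10, x12} = {x1, x5, x9}
… ∩ ⟦local⟧ = {x1, x5, x9} ∩ {x1, x4, x6, x8, x10} = {x1}
⟦local sailor that heard x4 left of x7 above x3⟧ = {x1}, so the cardinality is 1.

1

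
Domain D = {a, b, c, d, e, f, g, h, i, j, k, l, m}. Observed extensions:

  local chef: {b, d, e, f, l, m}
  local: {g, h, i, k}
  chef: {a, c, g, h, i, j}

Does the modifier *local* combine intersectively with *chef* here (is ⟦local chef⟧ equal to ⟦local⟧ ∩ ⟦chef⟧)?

no

⟦local⟧ ∩ ⟦chef⟧ = {g, h, i, k} ∩ {a, c, g, h, i, j} = {g, h, i}
Observed ⟦local chef⟧ = {b, d, e, f, l, m}.
These differ, so the modifier is not intersective in this model.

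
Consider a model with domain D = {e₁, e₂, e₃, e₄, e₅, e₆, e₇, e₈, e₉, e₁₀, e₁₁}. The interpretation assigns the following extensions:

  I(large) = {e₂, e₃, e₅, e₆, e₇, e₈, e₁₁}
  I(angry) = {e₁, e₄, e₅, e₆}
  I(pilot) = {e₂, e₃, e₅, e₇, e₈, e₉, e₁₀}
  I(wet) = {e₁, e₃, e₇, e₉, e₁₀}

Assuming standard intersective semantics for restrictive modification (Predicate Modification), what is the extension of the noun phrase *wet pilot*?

{e₃, e₇, e₉, e₁₀}

⟦pilot⟧ = {e₂, e₃, e₅, e₇, e₈, e₉, e₁₀}
… ∩ ⟦wet⟧ = {e₂, e₃, e₅, e₇, e₈, e₉, e₁₀} ∩ {e₁, e₃, e₇, e₉, e₁₀} = {e₃, e₇, e₉, e₁₀}
So ⟦wet pilot⟧ = {e₃, e₇, e₉, e₁₀}.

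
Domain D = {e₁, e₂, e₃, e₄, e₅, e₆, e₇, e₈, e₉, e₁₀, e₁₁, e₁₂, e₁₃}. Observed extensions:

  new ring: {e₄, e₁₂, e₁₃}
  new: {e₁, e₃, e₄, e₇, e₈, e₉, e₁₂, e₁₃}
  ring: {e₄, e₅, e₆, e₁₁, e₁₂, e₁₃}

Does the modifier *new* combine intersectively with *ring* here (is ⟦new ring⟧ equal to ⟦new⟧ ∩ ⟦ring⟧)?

⟦new⟧ ∩ ⟦ring⟧ = {e₁, e₃, e₄, e₇, e₈, e₉, e₁₂, e₁₃} ∩ {e₄, e₅, e₆, e₁₁, e₁₂, e₁₃} = {e₄, e₁₂, e₁₃}
Observed ⟦new ring⟧ = {e₄, e₁₂, e₁₃}.
These coincide, so the modifier is intersective here.

yes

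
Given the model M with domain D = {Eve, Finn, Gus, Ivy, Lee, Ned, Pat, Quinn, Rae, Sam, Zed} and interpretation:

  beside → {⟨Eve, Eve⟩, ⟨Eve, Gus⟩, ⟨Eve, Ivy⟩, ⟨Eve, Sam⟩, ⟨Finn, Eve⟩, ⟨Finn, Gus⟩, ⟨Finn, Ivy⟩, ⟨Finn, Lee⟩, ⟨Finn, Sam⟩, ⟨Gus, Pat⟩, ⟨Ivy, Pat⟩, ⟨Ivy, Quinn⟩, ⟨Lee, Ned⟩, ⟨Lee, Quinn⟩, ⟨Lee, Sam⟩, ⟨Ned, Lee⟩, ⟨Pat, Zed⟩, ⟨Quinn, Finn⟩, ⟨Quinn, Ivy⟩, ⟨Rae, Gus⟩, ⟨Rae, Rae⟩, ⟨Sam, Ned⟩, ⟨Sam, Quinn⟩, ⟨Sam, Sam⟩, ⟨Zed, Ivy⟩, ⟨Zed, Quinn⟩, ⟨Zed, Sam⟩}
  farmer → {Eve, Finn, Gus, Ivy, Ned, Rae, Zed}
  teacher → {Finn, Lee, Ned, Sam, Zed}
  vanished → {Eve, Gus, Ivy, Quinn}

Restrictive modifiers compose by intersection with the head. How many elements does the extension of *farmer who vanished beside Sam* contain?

1

⟦who vanished⟧ = ⟦vanished⟧ = {Eve, Gus, Ivy, Quinn}
⟦beside Sam⟧ = {x : ⟨x, Sam⟩ ∈ ⟦beside⟧} = {Eve, Finn, Lee, Sam, Zed}
⟦farmer⟧ = {Eve, Finn, Gus, Ivy, Ned, Rae, Zed}
… ∩ ⟦who vanished⟧ = {Eve, Finn, Gus, Ivy, Ned, Rae, Zed} ∩ {Eve, Gus, Ivy, Quinn} = {Eve, Gus, Ivy}
… ∩ ⟦beside Sam⟧ = {Eve, Gus, Ivy} ∩ {Eve, Finn, Lee, Sam, Zed} = {Eve}
⟦farmer who vanished beside Sam⟧ = {Eve}, so the cardinality is 1.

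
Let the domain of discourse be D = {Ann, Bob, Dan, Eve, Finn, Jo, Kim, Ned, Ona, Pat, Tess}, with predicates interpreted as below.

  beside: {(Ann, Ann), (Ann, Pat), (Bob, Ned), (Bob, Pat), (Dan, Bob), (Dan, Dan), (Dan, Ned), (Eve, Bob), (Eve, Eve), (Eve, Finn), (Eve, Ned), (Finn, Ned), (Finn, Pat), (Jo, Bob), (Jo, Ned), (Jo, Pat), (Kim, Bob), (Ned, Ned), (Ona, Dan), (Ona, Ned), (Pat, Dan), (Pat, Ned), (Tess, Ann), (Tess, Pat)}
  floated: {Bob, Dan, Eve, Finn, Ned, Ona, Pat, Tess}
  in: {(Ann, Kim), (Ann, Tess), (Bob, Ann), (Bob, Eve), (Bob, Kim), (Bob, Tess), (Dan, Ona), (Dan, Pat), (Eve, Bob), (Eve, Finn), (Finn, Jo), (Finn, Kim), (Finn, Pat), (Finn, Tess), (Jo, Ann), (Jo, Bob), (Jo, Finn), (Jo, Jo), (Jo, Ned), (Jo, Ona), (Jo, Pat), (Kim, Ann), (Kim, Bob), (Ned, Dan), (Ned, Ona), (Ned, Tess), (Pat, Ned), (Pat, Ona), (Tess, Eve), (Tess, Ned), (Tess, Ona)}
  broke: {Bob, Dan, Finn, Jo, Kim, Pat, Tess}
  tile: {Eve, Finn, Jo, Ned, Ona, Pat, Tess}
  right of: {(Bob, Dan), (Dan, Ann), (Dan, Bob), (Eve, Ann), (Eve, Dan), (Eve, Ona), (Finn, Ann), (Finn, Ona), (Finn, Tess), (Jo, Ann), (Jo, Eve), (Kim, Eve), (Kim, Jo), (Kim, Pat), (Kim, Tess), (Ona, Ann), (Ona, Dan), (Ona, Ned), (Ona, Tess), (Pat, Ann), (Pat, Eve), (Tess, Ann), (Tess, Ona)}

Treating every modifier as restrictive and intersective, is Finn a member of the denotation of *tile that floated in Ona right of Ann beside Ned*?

no

⟦that floated⟧ = ⟦floated⟧ = {Bob, Dan, Eve, Finn, Ned, Ona, Pat, Tess}
⟦in Ona⟧ = {x : ⟨x, Ona⟩ ∈ ⟦in⟧} = {Dan, Jo, Ned, Pat, Tess}
⟦right of Ann⟧ = {x : ⟨x, Ann⟩ ∈ ⟦right of⟧} = {Dan, Eve, Finn, Jo, Ona, Pat, Tess}
⟦beside Ned⟧ = {x : ⟨x, Ned⟩ ∈ ⟦beside⟧} = {Bob, Dan, Eve, Finn, Jo, Ned, Ona, Pat}
⟦tile⟧ = {Eve, Finn, Jo, Ned, Ona, Pat, Tess}
… ∩ ⟦that floated⟧ = {Eve, Finn, Jo, Ned, Ona, Pat, Tess} ∩ {Bob, Dan, Eve, Finn, Ned, Ona, Pat, Tess} = {Eve, Finn, Ned, Ona, Pat, Tess}
… ∩ ⟦in Ona⟧ = {Eve, Finn, Ned, Ona, Pat, Tess} ∩ {Dan, Jo, Ned, Pat, Tess} = {Ned, Pat, Tess}
… ∩ ⟦right of Ann⟧ = {Ned, Pat, Tess} ∩ {Dan, Eve, Finn, Jo, Ona, Pat, Tess} = {Pat, Tess}
… ∩ ⟦beside Ned⟧ = {Pat, Tess} ∩ {Bob, Dan, Eve, Finn, Jo, Ned, Ona, Pat} = {Pat}
⟦tile that floated in Ona right of Ann beside Ned⟧ = {Pat}; Finn ∉ this set.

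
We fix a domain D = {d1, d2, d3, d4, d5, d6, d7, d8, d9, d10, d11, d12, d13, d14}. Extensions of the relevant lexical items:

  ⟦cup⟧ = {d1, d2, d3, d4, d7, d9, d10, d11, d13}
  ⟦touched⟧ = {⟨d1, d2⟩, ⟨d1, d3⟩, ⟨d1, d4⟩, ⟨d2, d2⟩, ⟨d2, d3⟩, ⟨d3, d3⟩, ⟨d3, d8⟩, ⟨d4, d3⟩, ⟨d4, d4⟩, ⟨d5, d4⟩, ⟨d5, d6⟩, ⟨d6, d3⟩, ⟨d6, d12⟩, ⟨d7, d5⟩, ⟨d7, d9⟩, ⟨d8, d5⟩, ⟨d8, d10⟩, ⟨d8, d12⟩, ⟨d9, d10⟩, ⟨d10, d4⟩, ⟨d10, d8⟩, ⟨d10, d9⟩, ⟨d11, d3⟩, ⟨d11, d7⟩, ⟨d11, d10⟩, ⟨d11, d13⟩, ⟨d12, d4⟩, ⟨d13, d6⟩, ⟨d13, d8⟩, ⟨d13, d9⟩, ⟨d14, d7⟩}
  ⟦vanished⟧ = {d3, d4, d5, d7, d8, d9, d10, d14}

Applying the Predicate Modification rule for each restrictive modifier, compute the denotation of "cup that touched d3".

{d1, d2, d3, d4, d11}

⟦that touched d3⟧ = {x : ⟨x, d3⟩ ∈ ⟦touched⟧} = {d1, d2, d3, d4, d6, d11}
⟦cup⟧ = {d1, d2, d3, d4, d7, d9, d10, d11, d13}
… ∩ ⟦that touched d3⟧ = {d1, d2, d3, d4, d7, d9, d10, d11, d13} ∩ {d1, d2, d3, d4, d6, d11} = {d1, d2, d3, d4, d11}
So ⟦cup that touched d3⟧ = {d1, d2, d3, d4, d11}.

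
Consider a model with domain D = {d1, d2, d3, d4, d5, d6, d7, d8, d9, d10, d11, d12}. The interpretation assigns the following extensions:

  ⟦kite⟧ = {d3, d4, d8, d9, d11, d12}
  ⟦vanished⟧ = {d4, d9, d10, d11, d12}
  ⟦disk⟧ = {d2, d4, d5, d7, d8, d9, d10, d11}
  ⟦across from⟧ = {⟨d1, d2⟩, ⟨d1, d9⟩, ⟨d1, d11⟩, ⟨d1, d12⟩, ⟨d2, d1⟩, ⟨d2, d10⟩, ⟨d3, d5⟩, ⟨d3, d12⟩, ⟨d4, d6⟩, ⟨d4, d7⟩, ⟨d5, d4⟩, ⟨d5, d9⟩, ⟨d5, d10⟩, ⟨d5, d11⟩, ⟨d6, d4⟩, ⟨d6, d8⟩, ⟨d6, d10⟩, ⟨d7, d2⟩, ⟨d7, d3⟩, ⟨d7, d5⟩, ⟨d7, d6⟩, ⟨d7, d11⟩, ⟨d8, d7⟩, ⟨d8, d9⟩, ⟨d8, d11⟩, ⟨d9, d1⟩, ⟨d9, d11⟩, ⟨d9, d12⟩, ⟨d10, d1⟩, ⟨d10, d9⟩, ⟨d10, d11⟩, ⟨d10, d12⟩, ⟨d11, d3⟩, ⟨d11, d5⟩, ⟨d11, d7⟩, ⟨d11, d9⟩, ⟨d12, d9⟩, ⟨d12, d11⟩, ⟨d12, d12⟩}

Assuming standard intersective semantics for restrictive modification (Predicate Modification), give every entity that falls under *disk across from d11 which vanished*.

⟦across from d11⟧ = {x : ⟨x, d11⟩ ∈ ⟦across from⟧} = {d1, d5, d7, d8, d9, d10, d12}
⟦which vanished⟧ = ⟦vanished⟧ = {d4, d9, d10, d11, d12}
⟦disk⟧ = {d2, d4, d5, d7, d8, d9, d10, d11}
… ∩ ⟦across from d11⟧ = {d2, d4, d5, d7, d8, d9, d10, d11} ∩ {d1, d5, d7, d8, d9, d10, d12} = {d5, d7, d8, d9, d10}
… ∩ ⟦which vanished⟧ = {d5, d7, d8, d9, d10} ∩ {d4, d9, d10, d11, d12} = {d9, d10}
So ⟦disk across from d11 which vanished⟧ = {d9, d10}.

{d9, d10}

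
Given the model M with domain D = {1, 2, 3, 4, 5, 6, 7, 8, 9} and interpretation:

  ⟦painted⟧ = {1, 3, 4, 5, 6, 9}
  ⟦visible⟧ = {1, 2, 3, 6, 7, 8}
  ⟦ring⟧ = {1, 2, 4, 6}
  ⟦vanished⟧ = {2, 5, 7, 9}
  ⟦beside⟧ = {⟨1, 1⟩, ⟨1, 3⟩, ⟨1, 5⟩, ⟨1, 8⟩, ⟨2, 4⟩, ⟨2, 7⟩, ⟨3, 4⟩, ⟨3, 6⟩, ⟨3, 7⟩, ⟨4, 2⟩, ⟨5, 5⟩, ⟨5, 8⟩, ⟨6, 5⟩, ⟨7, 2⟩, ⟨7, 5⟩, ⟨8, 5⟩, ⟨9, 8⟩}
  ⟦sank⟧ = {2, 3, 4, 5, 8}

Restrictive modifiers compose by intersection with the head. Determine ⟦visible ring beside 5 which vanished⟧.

⟦beside 5⟧ = {x : ⟨x, 5⟩ ∈ ⟦beside⟧} = {1, 5, 6, 7, 8}
⟦which vanished⟧ = ⟦vanished⟧ = {2, 5, 7, 9}
⟦ring⟧ = {1, 2, 4, 6}
… ∩ ⟦beside 5⟧ = {1, 2, 4, 6} ∩ {1, 5, 6, 7, 8} = {1, 6}
… ∩ ⟦which vanished⟧ = {1, 6} ∩ {2, 5, 7, 9} = ∅
… ∩ ⟦visible⟧ = ∅ ∩ {1, 2, 3, 6, 7, 8} = ∅
So ⟦visible ring beside 5 which vanished⟧ = {}.

{}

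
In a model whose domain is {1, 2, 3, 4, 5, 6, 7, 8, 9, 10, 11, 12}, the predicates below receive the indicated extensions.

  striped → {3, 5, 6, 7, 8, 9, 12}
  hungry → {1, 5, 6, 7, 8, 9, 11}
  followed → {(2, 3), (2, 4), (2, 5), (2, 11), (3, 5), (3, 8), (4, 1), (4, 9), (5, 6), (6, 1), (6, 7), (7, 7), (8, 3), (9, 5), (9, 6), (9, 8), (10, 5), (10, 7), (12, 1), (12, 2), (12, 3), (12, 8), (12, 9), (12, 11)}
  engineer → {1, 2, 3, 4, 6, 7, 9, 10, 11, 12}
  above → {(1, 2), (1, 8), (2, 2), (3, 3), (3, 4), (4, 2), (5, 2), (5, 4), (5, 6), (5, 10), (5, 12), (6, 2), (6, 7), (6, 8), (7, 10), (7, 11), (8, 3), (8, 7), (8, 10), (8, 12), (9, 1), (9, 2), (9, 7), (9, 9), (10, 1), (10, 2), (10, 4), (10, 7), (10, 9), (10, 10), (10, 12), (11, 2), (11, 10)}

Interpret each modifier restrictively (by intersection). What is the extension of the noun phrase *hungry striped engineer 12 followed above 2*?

⟦12 followed⟧ = {x : ⟨12, x⟩ ∈ ⟦followed⟧} = {1, 2, 3, 8, 9, 11}
⟦above 2⟧ = {x : ⟨x, 2⟩ ∈ ⟦above⟧} = {1, 2, 4, 5, 6, 9, 10, 11}
⟦engineer⟧ = {1, 2, 3, 4, 6, 7, 9, 10, 11, 12}
… ∩ ⟦12 followed⟧ = {1, 2, 3, 4, 6, 7, 9, 10, 11, 12} ∩ {1, 2, 3, 8, 9, 11} = {1, 2, 3, 9, 11}
… ∩ ⟦above 2⟧ = {1, 2, 3, 9, 11} ∩ {1, 2, 4, 5, 6, 9, 10, 11} = {1, 2, 9, 11}
… ∩ ⟦hungry⟧ = {1, 2, 9, 11} ∩ {1, 5, 6, 7, 8, 9, 11} = {1, 9, 11}
… ∩ ⟦striped⟧ = {1, 9, 11} ∩ {3, 5, 6, 7, 8, 9, 12} = {9}
So ⟦hungry striped engineer 12 followed above 2⟧ = {9}.

{9}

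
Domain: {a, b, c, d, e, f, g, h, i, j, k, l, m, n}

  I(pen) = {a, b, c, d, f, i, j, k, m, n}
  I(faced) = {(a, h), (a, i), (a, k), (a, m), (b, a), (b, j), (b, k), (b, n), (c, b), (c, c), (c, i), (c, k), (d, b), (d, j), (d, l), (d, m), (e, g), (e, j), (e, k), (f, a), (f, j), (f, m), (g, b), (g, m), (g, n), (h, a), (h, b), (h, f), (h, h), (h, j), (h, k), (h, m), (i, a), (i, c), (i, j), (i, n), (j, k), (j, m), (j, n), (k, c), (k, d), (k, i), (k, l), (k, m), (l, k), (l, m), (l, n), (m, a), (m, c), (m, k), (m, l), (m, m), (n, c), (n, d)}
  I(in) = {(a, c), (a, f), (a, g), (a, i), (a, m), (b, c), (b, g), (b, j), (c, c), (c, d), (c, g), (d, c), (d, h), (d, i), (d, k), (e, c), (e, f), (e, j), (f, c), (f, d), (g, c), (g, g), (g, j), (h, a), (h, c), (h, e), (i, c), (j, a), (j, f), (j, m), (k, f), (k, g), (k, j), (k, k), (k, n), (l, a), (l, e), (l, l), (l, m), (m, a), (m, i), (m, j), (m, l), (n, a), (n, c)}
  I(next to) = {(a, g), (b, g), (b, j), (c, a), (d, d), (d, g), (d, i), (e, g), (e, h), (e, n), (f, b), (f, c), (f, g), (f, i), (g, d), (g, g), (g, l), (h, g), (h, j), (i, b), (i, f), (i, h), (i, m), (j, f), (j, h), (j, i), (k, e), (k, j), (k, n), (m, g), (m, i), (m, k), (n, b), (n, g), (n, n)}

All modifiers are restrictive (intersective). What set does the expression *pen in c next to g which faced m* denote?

{a, d, f}

⟦in c⟧ = {x : ⟨x, c⟩ ∈ ⟦in⟧} = {a, b, c, d, e, f, g, h, i, n}
⟦next to g⟧ = {x : ⟨x, g⟩ ∈ ⟦next to⟧} = {a, b, d, e, f, g, h, m, n}
⟦which faced m⟧ = {x : ⟨x, m⟩ ∈ ⟦faced⟧} = {a, d, f, g, h, j, k, l, m}
⟦pen⟧ = {a, b, c, d, f, i, j, k, m, n}
… ∩ ⟦in c⟧ = {a, b, c, d, f, i, j, k, m, n} ∩ {a, b, c, d, e, f, g, h, i, n} = {a, b, c, d, f, i, n}
… ∩ ⟦next to g⟧ = {a, b, c, d, f, i, n} ∩ {a, b, d, e, f, g, h, m, n} = {a, b, d, f, n}
… ∩ ⟦which faced m⟧ = {a, b, d, f, n} ∩ {a, d, f, g, h, j, k, l, m} = {a, d, f}
So ⟦pen in c next to g which faced m⟧ = {a, d, f}.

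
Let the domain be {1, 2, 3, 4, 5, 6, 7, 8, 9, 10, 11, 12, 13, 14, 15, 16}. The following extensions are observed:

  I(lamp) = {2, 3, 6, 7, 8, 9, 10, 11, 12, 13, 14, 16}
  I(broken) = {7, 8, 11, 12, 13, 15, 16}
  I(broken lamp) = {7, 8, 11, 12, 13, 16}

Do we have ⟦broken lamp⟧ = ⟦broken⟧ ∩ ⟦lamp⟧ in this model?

⟦broken⟧ ∩ ⟦lamp⟧ = {7, 8, 11, 12, 13, 15, 16} ∩ {2, 3, 6, 7, 8, 9, 10, 11, 12, 13, 14, 16} = {7, 8, 11, 12, 13, 16}
Observed ⟦broken lamp⟧ = {7, 8, 11, 12, 13, 16}.
These coincide, so the modifier is intersective here.

yes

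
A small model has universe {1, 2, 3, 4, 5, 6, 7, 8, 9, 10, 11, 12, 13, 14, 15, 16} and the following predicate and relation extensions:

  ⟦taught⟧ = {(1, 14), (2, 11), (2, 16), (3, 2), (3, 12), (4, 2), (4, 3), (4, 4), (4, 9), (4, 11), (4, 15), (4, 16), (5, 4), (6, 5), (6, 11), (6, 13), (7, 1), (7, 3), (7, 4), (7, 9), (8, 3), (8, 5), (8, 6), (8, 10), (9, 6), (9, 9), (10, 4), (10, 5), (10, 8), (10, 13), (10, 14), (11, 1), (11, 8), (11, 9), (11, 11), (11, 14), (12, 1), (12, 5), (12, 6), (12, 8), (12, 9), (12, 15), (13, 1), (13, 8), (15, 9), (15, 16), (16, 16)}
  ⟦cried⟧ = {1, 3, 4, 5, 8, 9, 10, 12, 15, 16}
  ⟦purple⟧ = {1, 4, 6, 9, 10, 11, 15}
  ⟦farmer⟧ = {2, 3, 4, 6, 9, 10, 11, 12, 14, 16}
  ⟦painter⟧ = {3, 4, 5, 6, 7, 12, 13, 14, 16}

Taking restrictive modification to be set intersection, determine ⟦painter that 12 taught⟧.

⟦that 12 taught⟧ = {x : ⟨12, x⟩ ∈ ⟦taught⟧} = {1, 5, 6, 8, 9, 15}
⟦painter⟧ = {3, 4, 5, 6, 7, 12, 13, 14, 16}
… ∩ ⟦that 12 taught⟧ = {3, 4, 5, 6, 7, 12, 13, 14, 16} ∩ {1, 5, 6, 8, 9, 15} = {5, 6}
So ⟦painter that 12 taught⟧ = {5, 6}.

{5, 6}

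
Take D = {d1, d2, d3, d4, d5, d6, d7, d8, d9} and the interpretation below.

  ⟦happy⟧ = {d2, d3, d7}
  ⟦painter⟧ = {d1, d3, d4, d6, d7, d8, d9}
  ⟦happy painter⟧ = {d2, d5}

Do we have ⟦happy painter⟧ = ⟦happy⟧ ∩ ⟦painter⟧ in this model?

no

⟦happy⟧ ∩ ⟦painter⟧ = {d2, d3, d7} ∩ {d1, d3, d4, d6, d7, d8, d9} = {d3, d7}
Observed ⟦happy painter⟧ = {d2, d5}.
These differ, so the modifier is not intersective in this model.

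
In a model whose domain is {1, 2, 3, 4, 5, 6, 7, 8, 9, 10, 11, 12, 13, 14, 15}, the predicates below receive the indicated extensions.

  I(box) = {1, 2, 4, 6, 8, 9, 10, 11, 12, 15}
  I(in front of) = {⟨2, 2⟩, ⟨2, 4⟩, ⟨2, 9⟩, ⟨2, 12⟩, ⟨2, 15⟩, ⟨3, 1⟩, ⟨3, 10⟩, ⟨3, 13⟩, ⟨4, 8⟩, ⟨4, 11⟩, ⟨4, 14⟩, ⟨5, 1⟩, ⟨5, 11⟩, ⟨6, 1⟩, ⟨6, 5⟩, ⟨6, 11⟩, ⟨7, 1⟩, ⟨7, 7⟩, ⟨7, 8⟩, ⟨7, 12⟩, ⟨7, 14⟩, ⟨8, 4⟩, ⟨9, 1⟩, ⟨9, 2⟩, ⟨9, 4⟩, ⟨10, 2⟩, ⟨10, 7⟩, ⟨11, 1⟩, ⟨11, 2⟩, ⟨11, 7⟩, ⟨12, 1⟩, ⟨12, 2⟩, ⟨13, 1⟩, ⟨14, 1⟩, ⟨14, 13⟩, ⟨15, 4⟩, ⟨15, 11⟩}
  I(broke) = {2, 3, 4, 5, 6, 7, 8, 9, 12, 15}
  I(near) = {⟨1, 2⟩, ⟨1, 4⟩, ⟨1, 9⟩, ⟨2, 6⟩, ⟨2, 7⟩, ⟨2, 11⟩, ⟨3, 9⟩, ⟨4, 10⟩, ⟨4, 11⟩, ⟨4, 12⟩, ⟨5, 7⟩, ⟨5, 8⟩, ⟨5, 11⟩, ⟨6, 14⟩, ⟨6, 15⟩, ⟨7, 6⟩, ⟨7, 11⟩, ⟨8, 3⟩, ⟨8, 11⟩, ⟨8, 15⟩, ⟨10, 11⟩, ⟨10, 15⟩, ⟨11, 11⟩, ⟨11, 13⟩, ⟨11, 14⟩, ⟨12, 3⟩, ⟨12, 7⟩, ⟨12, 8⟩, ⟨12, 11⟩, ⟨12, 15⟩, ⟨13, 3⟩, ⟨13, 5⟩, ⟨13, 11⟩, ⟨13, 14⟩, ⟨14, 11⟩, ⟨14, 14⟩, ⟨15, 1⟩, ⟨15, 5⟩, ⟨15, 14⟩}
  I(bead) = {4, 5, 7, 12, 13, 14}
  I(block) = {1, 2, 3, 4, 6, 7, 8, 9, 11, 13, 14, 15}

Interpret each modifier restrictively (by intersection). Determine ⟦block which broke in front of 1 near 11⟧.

{7}

⟦which broke⟧ = ⟦broke⟧ = {2, 3, 4, 5, 6, 7, 8, 9, 12, 15}
⟦in front of 1⟧ = {x : ⟨x, 1⟩ ∈ ⟦in front of⟧} = {3, 5, 6, 7, 9, 11, 12, 13, 14}
⟦near 11⟧ = {x : ⟨x, 11⟩ ∈ ⟦near⟧} = {2, 4, 5, 7, 8, 10, 11, 12, 13, 14}
⟦block⟧ = {1, 2, 3, 4, 6, 7, 8, 9, 11, 13, 14, 15}
… ∩ ⟦which broke⟧ = {1, 2, 3, 4, 6, 7, 8, 9, 11, 13, 14, 15} ∩ {2, 3, 4, 5, 6, 7, 8, 9, 12, 15} = {2, 3, 4, 6, 7, 8, 9, 15}
… ∩ ⟦in front of 1⟧ = {2, 3, 4, 6, 7, 8, 9, 15} ∩ {3, 5, 6, 7, 9, 11, 12, 13, 14} = {3, 6, 7, 9}
… ∩ ⟦near 11⟧ = {3, 6, 7, 9} ∩ {2, 4, 5, 7, 8, 10, 11, 12, 13, 14} = {7}
So ⟦block which broke in front of 1 near 11⟧ = {7}.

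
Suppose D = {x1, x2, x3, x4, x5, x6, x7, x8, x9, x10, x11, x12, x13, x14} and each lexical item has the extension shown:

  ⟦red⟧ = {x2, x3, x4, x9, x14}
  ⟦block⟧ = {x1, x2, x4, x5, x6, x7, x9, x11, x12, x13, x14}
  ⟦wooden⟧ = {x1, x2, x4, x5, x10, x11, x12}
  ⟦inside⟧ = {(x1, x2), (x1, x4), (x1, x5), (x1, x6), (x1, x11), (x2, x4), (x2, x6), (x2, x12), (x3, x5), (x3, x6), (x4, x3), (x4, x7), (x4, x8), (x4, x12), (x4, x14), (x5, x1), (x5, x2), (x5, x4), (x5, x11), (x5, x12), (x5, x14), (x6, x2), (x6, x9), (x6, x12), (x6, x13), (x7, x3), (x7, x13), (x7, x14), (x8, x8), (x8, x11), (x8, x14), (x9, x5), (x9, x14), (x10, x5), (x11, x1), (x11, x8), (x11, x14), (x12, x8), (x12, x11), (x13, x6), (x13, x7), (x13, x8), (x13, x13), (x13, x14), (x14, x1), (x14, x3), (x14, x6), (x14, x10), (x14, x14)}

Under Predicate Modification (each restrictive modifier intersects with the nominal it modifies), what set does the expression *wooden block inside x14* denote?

{x4, x5, x11}

⟦inside x14⟧ = {x : ⟨x, x14⟩ ∈ ⟦inside⟧} = {x4, x5, x7, x8, x9, x11, x13, x14}
⟦block⟧ = {x1, x2, x4, x5, x6, x7, x9, x11, x12, x13, x14}
… ∩ ⟦inside x14⟧ = {x1, x2, x4, x5, x6, x7, x9, x11, x12, x13, x14} ∩ {x4, x5, x7, x8, x9, x11, x13, x14} = {x4, x5, x7, x9, x11, x13, x14}
… ∩ ⟦wooden⟧ = {x4, x5, x7, x9, x11, x13, x14} ∩ {x1, x2, x4, x5, x10, x11, x12} = {x4, x5, x11}
So ⟦wooden block inside x14⟧ = {x4, x5, x11}.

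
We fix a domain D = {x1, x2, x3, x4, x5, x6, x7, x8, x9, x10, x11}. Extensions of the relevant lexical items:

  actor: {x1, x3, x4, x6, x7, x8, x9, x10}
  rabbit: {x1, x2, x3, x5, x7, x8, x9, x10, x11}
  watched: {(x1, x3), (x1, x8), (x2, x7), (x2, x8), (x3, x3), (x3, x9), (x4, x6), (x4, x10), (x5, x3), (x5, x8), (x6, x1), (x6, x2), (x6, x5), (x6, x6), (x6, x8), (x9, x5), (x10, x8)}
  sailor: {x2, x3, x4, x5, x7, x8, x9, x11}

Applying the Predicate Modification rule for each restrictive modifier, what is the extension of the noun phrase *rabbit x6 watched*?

⟦x6 watched⟧ = {x : ⟨x6, x⟩ ∈ ⟦watched⟧} = {x1, x2, x5, x6, x8}
⟦rabbit⟧ = {x1, x2, x3, x5, x7, x8, x9, x10, x11}
… ∩ ⟦x6 watched⟧ = {x1, x2, x3, x5, x7, x8, x9, x10, x11} ∩ {x1, x2, x5, x6, x8} = {x1, x2, x5, x8}
So ⟦rabbit x6 watched⟧ = {x1, x2, x5, x8}.

{x1, x2, x5, x8}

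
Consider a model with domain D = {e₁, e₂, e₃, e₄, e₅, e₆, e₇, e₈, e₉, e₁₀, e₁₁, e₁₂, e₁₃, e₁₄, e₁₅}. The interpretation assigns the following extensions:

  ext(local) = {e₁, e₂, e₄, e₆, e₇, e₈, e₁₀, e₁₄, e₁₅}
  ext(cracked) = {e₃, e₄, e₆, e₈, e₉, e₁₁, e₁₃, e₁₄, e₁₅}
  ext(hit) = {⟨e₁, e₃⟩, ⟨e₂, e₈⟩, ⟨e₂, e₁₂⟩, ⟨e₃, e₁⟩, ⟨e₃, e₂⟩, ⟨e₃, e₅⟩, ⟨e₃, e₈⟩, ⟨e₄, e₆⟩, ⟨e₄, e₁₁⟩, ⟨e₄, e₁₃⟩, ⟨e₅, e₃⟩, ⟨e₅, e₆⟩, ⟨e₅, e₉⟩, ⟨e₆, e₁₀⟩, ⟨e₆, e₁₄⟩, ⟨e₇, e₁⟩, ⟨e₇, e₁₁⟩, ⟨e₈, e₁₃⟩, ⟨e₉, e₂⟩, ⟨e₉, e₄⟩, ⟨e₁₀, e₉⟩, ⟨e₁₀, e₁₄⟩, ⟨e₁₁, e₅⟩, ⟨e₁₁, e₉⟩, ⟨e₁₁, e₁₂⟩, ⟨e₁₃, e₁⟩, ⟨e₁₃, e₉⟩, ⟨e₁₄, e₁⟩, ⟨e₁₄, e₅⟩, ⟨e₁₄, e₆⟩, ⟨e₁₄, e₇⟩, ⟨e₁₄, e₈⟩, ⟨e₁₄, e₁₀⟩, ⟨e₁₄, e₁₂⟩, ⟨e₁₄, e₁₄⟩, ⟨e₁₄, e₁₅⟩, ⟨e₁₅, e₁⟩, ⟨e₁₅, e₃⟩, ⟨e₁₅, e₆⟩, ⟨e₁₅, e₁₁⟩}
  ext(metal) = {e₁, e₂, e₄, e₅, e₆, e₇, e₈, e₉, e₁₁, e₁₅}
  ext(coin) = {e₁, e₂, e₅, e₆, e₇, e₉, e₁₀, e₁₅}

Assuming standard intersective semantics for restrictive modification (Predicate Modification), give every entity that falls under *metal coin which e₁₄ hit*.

{e₁, e₅, e₆, e₇, e₁₅}

⟦which e₁₄ hit⟧ = {x : ⟨e₁₄, x⟩ ∈ ⟦hit⟧} = {e₁, e₅, e₆, e₇, e₈, e₁₀, e₁₂, e₁₄, e₁₅}
⟦coin⟧ = {e₁, e₂, e₅, e₆, e₇, e₉, e₁₀, e₁₅}
… ∩ ⟦which e₁₄ hit⟧ = {e₁, e₂, e₅, e₆, e₇, e₉, e₁₀, e₁₅} ∩ {e₁, e₅, e₆, e₇, e₈, e₁₀, e₁₂, e₁₄, e₁₅} = {e₁, e₅, e₆, e₇, e₁₀, e₁₅}
… ∩ ⟦metal⟧ = {e₁, e₅, e₆, e₇, e₁₀, e₁₅} ∩ {e₁, e₂, e₄, e₅, e₆, e₇, e₈, e₉, e₁₁, e₁₅} = {e₁, e₅, e₆, e₇, e₁₅}
So ⟦metal coin which e₁₄ hit⟧ = {e₁, e₅, e₆, e₇, e₁₅}.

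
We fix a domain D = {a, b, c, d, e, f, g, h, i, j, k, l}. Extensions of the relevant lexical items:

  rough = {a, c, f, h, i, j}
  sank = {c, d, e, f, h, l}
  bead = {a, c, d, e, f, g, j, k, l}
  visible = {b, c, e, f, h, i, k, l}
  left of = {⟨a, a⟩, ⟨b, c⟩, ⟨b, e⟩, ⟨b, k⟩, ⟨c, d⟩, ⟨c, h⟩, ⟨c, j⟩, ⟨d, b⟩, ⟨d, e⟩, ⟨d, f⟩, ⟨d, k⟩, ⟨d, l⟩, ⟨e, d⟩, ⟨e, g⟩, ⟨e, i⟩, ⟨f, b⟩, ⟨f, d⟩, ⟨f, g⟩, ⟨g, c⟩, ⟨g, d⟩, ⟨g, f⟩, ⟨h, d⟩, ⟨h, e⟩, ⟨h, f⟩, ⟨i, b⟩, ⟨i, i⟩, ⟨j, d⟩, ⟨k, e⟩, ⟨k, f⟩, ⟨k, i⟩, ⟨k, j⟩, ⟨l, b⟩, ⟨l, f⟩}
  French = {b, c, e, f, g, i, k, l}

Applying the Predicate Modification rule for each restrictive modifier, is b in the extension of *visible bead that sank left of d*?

⟦that sank⟧ = ⟦sank⟧ = {c, d, e, f, h, l}
⟦left of d⟧ = {x : ⟨x, d⟩ ∈ ⟦left of⟧} = {c, e, f, g, h, j}
⟦bead⟧ = {a, c, d, e, f, g, j, k, l}
… ∩ ⟦that sank⟧ = {a, c, d, e, f, g, j, k, l} ∩ {c, d, e, f, h, l} = {c, d, e, f, l}
… ∩ ⟦left of d⟧ = {c, d, e, f, l} ∩ {c, e, f, g, h, j} = {c, e, f}
… ∩ ⟦visible⟧ = {c, e, f} ∩ {b, c, e, f, h, i, k, l} = {c, e, f}
⟦visible bead that sank left of d⟧ = {c, e, f}; b ∉ this set.

no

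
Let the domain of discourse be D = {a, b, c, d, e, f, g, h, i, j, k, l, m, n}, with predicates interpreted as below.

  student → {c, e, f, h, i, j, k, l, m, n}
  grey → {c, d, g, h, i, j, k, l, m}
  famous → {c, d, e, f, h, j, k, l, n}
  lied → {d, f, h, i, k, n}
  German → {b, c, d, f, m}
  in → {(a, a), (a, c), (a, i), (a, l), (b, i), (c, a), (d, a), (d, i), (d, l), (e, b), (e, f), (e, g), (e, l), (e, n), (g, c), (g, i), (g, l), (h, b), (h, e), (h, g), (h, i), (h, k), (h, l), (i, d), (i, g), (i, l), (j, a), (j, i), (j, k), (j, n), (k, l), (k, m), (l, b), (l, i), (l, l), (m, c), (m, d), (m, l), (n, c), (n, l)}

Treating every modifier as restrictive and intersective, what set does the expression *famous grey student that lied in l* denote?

⟦that lied⟧ = ⟦lied⟧ = {d, f, h, i, k, n}
⟦in l⟧ = {x : ⟨x, l⟩ ∈ ⟦in⟧} = {a, d, e, g, h, i, k, l, m, n}
⟦student⟧ = {c, e, f, h, i, j, k, l, m, n}
… ∩ ⟦that lied⟧ = {c, e, f, h, i, j, k, l, m, n} ∩ {d, f, h, i, k, n} = {f, h, i, k, n}
… ∩ ⟦in l⟧ = {f, h, i, k, n} ∩ {a, d, e, g, h, i, k, l, m, n} = {h, i, k, n}
… ∩ ⟦famous⟧ = {h, i, k, n} ∩ {c, d, e, f, h, j, k, l, n} = {h, k, n}
… ∩ ⟦grey⟧ = {h, k, n} ∩ {c, d, g, h, i, j, k, l, m} = {h, k}
So ⟦famous grey student that lied in l⟧ = {h, k}.

{h, k}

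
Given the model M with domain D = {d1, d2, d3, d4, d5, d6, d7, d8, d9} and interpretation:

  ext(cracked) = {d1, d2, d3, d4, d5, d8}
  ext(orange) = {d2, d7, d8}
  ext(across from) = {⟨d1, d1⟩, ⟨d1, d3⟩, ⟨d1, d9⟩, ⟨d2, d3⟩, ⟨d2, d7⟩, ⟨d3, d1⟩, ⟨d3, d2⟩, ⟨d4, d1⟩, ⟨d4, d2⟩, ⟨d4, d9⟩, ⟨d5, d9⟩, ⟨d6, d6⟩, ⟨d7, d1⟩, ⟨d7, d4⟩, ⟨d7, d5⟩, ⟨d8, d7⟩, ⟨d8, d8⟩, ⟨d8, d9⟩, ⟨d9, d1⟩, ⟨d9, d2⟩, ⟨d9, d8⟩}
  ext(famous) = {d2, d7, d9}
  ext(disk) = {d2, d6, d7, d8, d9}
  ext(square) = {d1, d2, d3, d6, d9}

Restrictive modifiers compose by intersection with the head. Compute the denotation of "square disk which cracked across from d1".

⟦which cracked⟧ = ⟦cracked⟧ = {d1, d2, d3, d4, d5, d8}
⟦across from d1⟧ = {x : ⟨x, d1⟩ ∈ ⟦across from⟧} = {d1, d3, d4, d7, d9}
⟦disk⟧ = {d2, d6, d7, d8, d9}
… ∩ ⟦which cracked⟧ = {d2, d6, d7, d8, d9} ∩ {d1, d2, d3, d4, d5, d8} = {d2, d8}
… ∩ ⟦across from d1⟧ = {d2, d8} ∩ {d1, d3, d4, d7, d9} = ∅
… ∩ ⟦square⟧ = ∅ ∩ {d1, d2, d3, d6, d9} = ∅
So ⟦square disk which cracked across from d1⟧ = ∅.

∅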